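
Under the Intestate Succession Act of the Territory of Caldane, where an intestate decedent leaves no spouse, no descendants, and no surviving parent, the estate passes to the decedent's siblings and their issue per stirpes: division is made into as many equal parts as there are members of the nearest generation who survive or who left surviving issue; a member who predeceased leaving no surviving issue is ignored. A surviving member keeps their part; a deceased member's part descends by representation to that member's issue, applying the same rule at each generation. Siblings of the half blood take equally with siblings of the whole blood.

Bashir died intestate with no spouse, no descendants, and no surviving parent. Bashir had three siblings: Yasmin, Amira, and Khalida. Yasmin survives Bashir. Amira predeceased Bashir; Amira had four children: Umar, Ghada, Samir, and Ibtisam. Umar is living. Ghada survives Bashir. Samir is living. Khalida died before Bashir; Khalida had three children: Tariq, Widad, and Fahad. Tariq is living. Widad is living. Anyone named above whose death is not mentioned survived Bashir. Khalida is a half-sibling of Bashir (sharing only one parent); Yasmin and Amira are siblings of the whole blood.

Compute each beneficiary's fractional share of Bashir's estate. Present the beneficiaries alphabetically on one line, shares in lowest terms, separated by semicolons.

Fahad 1/9; Ghada 1/12; Ibtisam 1/12; Samir 1/12; Tariq 1/9; Umar 1/12; Widad 1/9; Yasmin 1/3

No spouse, descendants, or parent survives, so the estate passes to Bashir's siblings per stirpes.
Half-blood and whole-blood siblings take equally under the stated rule.
The estate is divided into 3 equal shares of 1/3 among Yasmin, Amira, Khalida.
Yasmin is living and takes 1/3.
Amira predeceased; the 1/3 allotted to Amira's branch passes to Amira's issue by representation.
The 1/3 is divided into 4 equal shares of 1/12 among Umar, Ghada, Samir, Ibtisam.
Umar is living and takes 1/12.
Ghada is living and takes 1/12.
Samir is living and takes 1/12.
Ibtisam is living and takes 1/12.
Khalida predeceased; the 1/3 allotted to Khalida's branch passes to Khalida's issue by representation.
The 1/3 is divided into 3 equal shares of 1/9 among Tariq, Widad, Fahad.
Tariq is living and takes 1/9.
Widad is living and takes 1/9.
Fahad is living and takes 1/9.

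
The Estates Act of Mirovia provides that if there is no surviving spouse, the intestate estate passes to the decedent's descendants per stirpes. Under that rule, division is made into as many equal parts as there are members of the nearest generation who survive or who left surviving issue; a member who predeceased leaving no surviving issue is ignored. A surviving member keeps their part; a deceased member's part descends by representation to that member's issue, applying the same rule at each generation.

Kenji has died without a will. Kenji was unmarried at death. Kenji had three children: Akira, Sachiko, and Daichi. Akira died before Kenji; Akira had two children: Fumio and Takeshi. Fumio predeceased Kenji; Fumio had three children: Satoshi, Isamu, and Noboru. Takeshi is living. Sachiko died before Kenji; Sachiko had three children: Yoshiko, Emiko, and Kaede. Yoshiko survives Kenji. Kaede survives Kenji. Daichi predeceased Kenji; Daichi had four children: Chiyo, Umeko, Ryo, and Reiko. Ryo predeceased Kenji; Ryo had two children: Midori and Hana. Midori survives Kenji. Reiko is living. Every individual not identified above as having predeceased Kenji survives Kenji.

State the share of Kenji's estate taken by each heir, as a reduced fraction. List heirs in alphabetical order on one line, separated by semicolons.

Chiyo 1/12; Emiko 1/9; Hana 1/24; Isamu 1/18; Kaede 1/9; Midori 1/24; Noboru 1/18; Reiko 1/12; Satoshi 1/18; Takeshi 1/6; Umeko 1/12; Yoshiko 1/9

There is no surviving spouse, so the entire estate passes to Kenji's descendants per stirpes.
The estate is divided into 3 equal shares of 1/3 among Akira, Sachiko, Daichi.
Akira predeceased; the 1/3 allotted to Akira's branch passes to Akira's issue by representation.
The 1/3 is divided into 2 equal shares of 1/6 among Fumio, Takeshi.
Fumio predeceased; the 1/6 allotted to Fumio's branch passes to Fumio's issue by representation.
The 1/6 is divided into 3 equal shares of 1/18 among Satoshi, Isamu, Noboru.
Satoshi is living and takes 1/18.
Isamu is living and takes 1/18.
Noboru is living and takes 1/18.
Takeshi is living and takes 1/6.
Sachiko predeceased; the 1/3 allotted to Sachiko's branch passes to Sachiko's issue by representation.
The 1/3 is divided into 3 equal shares of 1/9 among Yoshiko, Emiko, Kaede.
Yoshiko is living and takes 1/9.
Emiko is living and takes 1/9.
Kaede is living and takes 1/9.
Daichi predeceased; the 1/3 allotted to Daichi's branch passes to Daichi's issue by representation.
The 1/3 is divided into 4 equal shares of 1/12 among Chiyo, Umeko, Ryo, Reiko.
Chiyo is living and takes 1/12.
Umeko is living and takes 1/12.
Ryo predeceased; the 1/12 allotted to Ryo's branch passes to Ryo's issue by representation.
The 1/12 is divided into 2 equal shares of 1/24 among Midori, Hana.
Midori is living and takes 1/24.
Hana is living and takes 1/24.
Reiko is living and takes 1/12.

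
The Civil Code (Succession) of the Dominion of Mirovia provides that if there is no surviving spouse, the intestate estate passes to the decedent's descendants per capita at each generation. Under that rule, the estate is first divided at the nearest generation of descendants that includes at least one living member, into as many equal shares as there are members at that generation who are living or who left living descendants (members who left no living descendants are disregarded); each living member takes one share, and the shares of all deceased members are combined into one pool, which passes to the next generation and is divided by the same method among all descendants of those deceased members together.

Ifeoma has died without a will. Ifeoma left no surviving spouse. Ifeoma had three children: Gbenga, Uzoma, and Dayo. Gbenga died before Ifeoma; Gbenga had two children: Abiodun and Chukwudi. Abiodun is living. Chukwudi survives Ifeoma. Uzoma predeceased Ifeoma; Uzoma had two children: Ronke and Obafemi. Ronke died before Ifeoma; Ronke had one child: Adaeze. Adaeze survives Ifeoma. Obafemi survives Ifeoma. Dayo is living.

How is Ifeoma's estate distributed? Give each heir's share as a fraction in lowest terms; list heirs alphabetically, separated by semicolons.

There is no surviving spouse, so the entire estate passes to Ifeoma's descendants per capita at each generation.
At generation 1 (Gbenga, Uzoma, Dayo) there are 3 shares of (1)/3 = 1/3 each.
Living: Dayo — each takes 1/3.
Deceased: Gbenga and Uzoma. Their combined 2/3 is pooled and carried to generation 2.
At generation 2 (Abiodun, Chukwudi, Ronke, Obafemi) there are 4 shares of (2/3)/4 = 1/6 each.
Living: Abiodun, Chukwudi, and Obafemi — each takes 1/6.
Deceased: Ronke. That 1/6 share is carried to generation 3.
At generation 3 (Adaeze) there are 1 shares of (1/6)/1 = 1/6 each.
Living: Adaeze — each takes 1/6.

Abiodun 1/6; Adaeze 1/6; Chukwudi 1/6; Dayo 1/3; Obafemi 1/6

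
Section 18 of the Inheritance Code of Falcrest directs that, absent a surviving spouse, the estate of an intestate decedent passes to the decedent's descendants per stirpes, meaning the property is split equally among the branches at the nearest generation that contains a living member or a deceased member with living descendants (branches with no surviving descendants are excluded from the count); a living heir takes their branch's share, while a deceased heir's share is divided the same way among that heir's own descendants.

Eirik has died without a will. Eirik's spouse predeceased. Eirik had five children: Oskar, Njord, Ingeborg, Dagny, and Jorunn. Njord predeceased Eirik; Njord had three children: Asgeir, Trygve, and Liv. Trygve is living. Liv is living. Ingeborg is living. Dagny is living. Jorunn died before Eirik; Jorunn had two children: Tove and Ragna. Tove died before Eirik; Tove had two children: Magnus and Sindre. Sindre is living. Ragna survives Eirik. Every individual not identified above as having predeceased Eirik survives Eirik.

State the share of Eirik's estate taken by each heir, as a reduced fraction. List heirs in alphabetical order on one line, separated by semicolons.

Asgeir 1/15; Dagny 1/5; Ingeborg 1/5; Liv 1/15; Magnus 1/20; Oskar 1/5; Ragna 1/10; Sindre 1/20; Trygve 1/15

There is no surviving spouse, so the entire estate passes to Eirik's descendants per stirpes.
The estate is divided into 5 equal shares of 1/5 among Oskar, Njord, Ingeborg, Dagny, Jorunn.
Oskar is living and takes 1/5.
Njord predeceased; the 1/5 allotted to Njord's branch passes to Njord's issue by representation.
The 1/5 is divided into 3 equal shares of 1/15 among Asgeir, Trygve, Liv.
Asgeir is living and takes 1/15.
Trygve is living and takes 1/15.
Liv is living and takes 1/15.
Ingeborg is living and takes 1/5.
Dagny is living and takes 1/5.
Jorunn predeceased; the 1/5 allotted to Jorunn's branch passes to Jorunn's issue by representation.
The 1/5 is divided into 2 equal shares of 1/10 among Tove, Ragna.
Tove predeceased; the 1/10 allotted to Tove's branch passes to Tove's issue by representation.
The 1/10 is divided into 2 equal shares of 1/20 among Magnus, Sindre.
Magnus is living and takes 1/20.
Sindre is living and takes 1/20.
Ragna is living and takes 1/10.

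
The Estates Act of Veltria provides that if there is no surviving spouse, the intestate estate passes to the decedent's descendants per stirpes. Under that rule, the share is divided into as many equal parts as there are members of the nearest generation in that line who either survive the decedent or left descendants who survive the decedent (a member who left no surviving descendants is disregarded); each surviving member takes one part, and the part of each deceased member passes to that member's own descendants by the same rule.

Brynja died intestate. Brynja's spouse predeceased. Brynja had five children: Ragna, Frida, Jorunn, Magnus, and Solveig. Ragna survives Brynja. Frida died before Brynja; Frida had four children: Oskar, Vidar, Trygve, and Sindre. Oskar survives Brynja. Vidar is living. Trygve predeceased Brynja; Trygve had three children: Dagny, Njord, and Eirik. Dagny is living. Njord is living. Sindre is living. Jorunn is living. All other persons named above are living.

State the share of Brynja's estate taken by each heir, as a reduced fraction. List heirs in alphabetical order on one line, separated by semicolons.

Dagny 1/60; Eirik 1/60; Jorunn 1/5; Magnus 1/5; Njord 1/60; Oskar 1/20; Ragna 1/5; Sindre 1/20; Solveig 1/5; Vidar 1/20

There is no surviving spouse, so the entire estate passes to Brynja's descendants per stirpes.
The estate is divided into 5 equal shares of 1/5 among Ragna, Frida, Jorunn, Magnus, Solveig.
Ragna is living and takes 1/5.
Frida predeceased; the 1/5 allotted to Frida's branch passes to Frida's issue by representation.
The 1/5 is divided into 4 equal shares of 1/20 among Oskar, Vidar, Trygve, Sindre.
Oskar is living and takes 1/20.
Vidar is living and takes 1/20.
Trygve predeceased; the 1/20 allotted to Trygve's branch passes to Trygve's issue by representation.
The 1/20 is divided into 3 equal shares of 1/60 among Dagny, Njord, Eirik.
Dagny is living and takes 1/60.
Njord is living and takes 1/60.
Eirik is living and takes 1/60.
Sindre is living and takes 1/20.
Jorunn is living and takes 1/5.
Magnus is living and takes 1/5.
Solveig is living and takes 1/5.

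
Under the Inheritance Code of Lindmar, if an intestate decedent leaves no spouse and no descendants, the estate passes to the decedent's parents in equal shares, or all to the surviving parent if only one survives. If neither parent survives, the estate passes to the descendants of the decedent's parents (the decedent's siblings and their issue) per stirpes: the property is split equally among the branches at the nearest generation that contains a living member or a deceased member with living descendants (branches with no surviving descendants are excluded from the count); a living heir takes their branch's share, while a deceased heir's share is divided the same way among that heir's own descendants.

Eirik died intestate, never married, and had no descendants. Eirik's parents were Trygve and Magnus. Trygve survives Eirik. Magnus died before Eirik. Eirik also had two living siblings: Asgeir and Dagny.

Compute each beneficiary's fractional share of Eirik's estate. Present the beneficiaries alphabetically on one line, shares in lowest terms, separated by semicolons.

Trygve 1

Only one parent, Trygve, survives, so Trygve takes the entire estate. The siblings take nothing because a surviving parent has priority.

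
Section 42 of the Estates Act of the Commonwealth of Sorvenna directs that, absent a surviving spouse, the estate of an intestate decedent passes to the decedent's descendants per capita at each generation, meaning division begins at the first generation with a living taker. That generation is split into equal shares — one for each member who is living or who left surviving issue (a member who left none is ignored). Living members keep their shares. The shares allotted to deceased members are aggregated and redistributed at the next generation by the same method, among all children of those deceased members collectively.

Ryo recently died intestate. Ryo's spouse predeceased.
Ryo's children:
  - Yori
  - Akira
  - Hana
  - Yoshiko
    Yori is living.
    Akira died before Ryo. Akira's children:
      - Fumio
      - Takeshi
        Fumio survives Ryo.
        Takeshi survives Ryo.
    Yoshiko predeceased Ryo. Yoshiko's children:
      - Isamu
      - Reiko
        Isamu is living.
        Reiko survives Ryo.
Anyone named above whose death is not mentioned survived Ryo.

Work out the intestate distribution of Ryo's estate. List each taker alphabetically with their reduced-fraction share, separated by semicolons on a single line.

Fumio 1/8; Hana 1/4; Isamu 1/8; Reiko 1/8; Takeshi 1/8; Yori 1/4

There is no surviving spouse, so the entire estate passes to Ryo's descendants per capita at each generation.
At generation 1 (Yori, Akira, Hana, Yoshiko) there are 4 shares of (1)/4 = 1/4 each.
Living: Yori and Hana — each takes 1/4.
Deceased: Akira and Yoshiko. Their combined 1/2 is pooled and carried to generation 2.
At generation 2 (Fumio, Takeshi, Isamu, Reiko) there are 4 shares of (1/2)/4 = 1/8 each.
Living: Fumio, Takeshi, Isamu, and Reiko — each takes 1/8.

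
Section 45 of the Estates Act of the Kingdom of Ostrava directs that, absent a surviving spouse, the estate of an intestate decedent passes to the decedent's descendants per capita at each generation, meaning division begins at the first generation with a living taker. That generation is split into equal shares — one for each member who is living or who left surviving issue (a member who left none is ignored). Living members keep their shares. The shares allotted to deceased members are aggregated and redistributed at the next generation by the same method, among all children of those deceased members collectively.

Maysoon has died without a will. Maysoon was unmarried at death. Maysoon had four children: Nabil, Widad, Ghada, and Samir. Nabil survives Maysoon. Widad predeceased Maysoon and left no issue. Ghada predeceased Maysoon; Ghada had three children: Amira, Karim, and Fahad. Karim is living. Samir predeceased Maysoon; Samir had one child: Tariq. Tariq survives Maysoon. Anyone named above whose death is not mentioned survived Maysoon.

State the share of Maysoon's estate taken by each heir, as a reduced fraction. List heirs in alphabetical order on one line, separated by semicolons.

There is no surviving spouse, so the entire estate passes to Maysoon's descendants per capita at each generation.
At generation 1 (Nabil, Ghada, Samir) there are 3 shares of (1)/3 = 1/3 each.
Living: Nabil — each takes 1/3.
Deceased: Ghada and Samir. Their combined 2/3 is pooled and carried to generation 2.
At generation 2 (Amira, Karim, Fahad, Tariq) there are 4 shares of (2/3)/4 = 1/6 each.
Living: Amira, Karim, Fahad, and Tariq — each takes 1/6.

Amira 1/6; Fahad 1/6; Karim 1/6; Nabil 1/3; Tariq 1/6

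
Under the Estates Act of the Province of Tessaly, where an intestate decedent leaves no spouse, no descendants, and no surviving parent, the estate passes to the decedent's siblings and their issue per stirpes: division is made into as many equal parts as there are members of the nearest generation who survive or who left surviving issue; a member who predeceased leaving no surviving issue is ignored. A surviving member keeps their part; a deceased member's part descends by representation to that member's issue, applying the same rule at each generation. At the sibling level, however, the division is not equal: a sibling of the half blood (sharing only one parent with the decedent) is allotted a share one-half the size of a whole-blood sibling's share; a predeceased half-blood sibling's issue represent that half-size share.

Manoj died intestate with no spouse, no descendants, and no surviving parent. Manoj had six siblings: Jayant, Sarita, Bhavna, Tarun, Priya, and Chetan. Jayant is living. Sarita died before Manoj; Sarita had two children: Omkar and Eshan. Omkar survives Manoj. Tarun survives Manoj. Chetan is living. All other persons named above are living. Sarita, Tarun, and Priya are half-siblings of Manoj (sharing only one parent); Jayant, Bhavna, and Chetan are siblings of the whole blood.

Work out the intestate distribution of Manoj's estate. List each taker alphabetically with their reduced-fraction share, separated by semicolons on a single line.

Bhavna 2/9; Chetan 2/9; Eshan 1/18; Jayant 2/9; Omkar 1/18; Priya 1/9; Tarun 1/9

No spouse, descendants, or parent survives, so the estate passes to Manoj's siblings per stirpes.
Half-blood siblings count for one-half the weight of whole-blood siblings at the initial division.
Dividing 1 in proportion to weights (total weight 9/2): Jayant (weight 1) → 2/9; Sarita (weight 1/2) → 1/9; Bhavna (weight 1) → 2/9; Tarun (weight 1/2) → 1/9; Priya (weight 1/2) → 1/9; Chetan (weight 1) → 2/9.
Jayant is living and takes 2/9.
Sarita predeceased; the 1/9 allotted to Sarita's branch passes to Sarita's issue by representation.
The 1/9 is divided into 2 equal shares of 1/18 among Omkar, Eshan.
Omkar is living and takes 1/18.
Eshan is living and takes 1/18.
Bhavna is living and takes 2/9.
Tarun is living and takes 1/9.
Priya is living and takes 1/9.
Chetan is living and takes 2/9.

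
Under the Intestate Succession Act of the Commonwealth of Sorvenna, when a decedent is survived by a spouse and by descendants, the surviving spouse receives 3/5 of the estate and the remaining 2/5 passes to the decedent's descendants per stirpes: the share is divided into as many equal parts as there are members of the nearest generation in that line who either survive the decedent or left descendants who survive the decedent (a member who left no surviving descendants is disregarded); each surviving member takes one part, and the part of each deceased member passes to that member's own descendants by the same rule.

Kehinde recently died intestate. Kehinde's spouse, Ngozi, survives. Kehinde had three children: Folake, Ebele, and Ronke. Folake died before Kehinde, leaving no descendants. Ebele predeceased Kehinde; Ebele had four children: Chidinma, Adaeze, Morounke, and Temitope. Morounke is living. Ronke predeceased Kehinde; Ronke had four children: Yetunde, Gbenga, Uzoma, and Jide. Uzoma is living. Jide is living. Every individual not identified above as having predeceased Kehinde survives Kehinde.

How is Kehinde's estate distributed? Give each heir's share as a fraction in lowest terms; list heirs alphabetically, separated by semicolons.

Adaeze 1/20; Chidinma 1/20; Gbenga 1/20; Jide 1/20; Morounke 1/20; Ngozi 3/5; Temitope 1/20; Uzoma 1/20; Yetunde 1/20

Ngozi, as surviving spouse, takes 3/5.
The remaining 2/5 passes to Kehinde's descendants per stirpes.
Folake left no surviving issue, so that branch lapses and is disregarded.
The 2/5 is divided into 2 equal shares of 1/5 among Ebele, Ronke.
Ebele predeceased; the 1/5 allotted to Ebele's branch passes to Ebele's issue by representation.
The 1/5 is divided into 4 equal shares of 1/20 among Chidinma, Adaeze, Morounke, Temitope.
Chidinma is living and takes 1/20.
Adaeze is living and takes 1/20.
Morounke is living and takes 1/20.
Temitope is living and takes 1/20.
Ronke predeceased; the 1/5 allotted to Ronke's branch passes to Ronke's issue by representation.
The 1/5 is divided into 4 equal shares of 1/20 among Yetunde, Gbenga, Uzoma, Jide.
Yetunde is living and takes 1/20.
Gbenga is living and takes 1/20.
Uzoma is living and takes 1/20.
Jide is living and takes 1/20.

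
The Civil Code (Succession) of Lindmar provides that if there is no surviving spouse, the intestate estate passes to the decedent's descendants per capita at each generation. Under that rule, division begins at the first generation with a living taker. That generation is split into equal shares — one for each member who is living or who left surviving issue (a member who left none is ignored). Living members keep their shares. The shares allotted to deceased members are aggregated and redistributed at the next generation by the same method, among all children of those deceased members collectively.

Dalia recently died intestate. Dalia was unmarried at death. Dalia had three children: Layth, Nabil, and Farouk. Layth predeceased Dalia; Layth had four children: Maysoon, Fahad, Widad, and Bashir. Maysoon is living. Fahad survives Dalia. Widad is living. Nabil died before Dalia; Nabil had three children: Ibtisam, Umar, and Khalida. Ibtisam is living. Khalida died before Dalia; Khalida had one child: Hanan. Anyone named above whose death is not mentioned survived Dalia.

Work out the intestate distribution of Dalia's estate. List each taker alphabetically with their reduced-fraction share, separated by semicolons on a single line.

There is no surviving spouse, so the entire estate passes to Dalia's descendants per capita at each generation.
At generation 1 (Layth, Nabil, Farouk) there are 3 shares of (1)/3 = 1/3 each.
Living: Farouk — each takes 1/3.
Deceased: Layth and Nabil. Their combined 2/3 is pooled and carried to generation 2.
At generation 2 (Maysoon, Fahad, Widad, Bashir, Ibtisam, Umar, Khalida) there are 7 shares of (2/3)/7 = 2/21 each.
Living: Maysoon, Fahad, Widad, Bashir, Ibtisam, and Umar — each takes 2/21.
Deceased: Khalida. That 2/21 share is carried to generation 3.
At generation 3 (Hanan) there are 1 shares of (2/21)/1 = 2/21 each.
Living: Hanan — each takes 2/21.

Bashir 2/21; Fahad 2/21; Farouk 1/3; Hanan 2/21; Ibtisam 2/21; Maysoon 2/21; Umar 2/21; Widad 2/21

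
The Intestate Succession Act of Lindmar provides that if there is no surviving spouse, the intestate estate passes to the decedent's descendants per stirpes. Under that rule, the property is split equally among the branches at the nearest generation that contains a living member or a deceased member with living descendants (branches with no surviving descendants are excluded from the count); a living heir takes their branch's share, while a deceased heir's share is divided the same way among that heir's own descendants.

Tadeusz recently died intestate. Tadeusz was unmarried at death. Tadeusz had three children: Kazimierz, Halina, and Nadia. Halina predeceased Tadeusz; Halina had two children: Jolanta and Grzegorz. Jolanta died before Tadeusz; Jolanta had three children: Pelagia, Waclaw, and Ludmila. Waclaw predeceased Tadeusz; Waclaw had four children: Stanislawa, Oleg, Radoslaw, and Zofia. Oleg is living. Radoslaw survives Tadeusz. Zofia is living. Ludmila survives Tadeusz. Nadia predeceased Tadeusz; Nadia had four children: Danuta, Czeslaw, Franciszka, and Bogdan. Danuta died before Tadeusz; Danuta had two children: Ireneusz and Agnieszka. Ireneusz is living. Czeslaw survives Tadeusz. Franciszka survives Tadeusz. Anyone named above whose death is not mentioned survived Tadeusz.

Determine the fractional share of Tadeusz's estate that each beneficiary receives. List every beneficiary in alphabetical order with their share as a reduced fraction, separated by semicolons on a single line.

There is no surviving spouse, so the entire estate passes to Tadeusz's descendants per stirpes.
The estate is divided into 3 equal shares of 1/3 among Kazimierz, Halina, Nadia.
Kazimierz is living and takes 1/3.
Halina predeceased; the 1/3 allotted to Halina's branch passes to Halina's issue by representation.
The 1/3 is divided into 2 equal shares of 1/6 among Jolanta, Grzegorz.
Jolanta predeceased; the 1/6 allotted to Jolanta's branch passes to Jolanta's issue by representation.
The 1/6 is divided into 3 equal shares of 1/18 among Pelagia, Waclaw, Ludmila.
Pelagia is living and takes 1/18.
Waclaw predeceased; the 1/18 allotted to Waclaw's branch passes to Waclaw's issue by representation.
The 1/18 is divided into 4 equal shares of 1/72 among Stanislawa, Oleg, Radoslaw, Zofia.
Stanislawa is living and takes 1/72.
Oleg is living and takes 1/72.
Radoslaw is living and takes 1/72.
Zofia is living and takes 1/72.
Ludmila is living and takes 1/18.
Grzegorz is living and takes 1/6.
Nadia predeceased; the 1/3 allotted to Nadia's branch passes to Nadia's issue by representation.
The 1/3 is divided into 4 equal shares of 1/12 among Danuta, Czeslaw, Franciszka, Bogdan.
Danuta predeceased; the 1/12 allotted to Danuta's branch passes to Danuta's issue by representation.
The 1/12 is divided into 2 equal shares of 1/24 among Ireneusz, Agnieszka.
Ireneusz is living and takes 1/24.
Agnieszka is living and takes 1/24.
Czeslaw is living and takes 1/12.
Franciszka is living and takes 1/12.
Bogdan is living and takes 1/12.

Agnieszka 1/24; Bogdan 1/12; Czeslaw 1/12; Franciszka 1/12; Grzegorz 1/6; Ireneusz 1/24; Kazimierz 1/3; Ludmila 1/18; Oleg 1/72; Pelagia 1/18; Radoslaw 1/72; Stanislawa 1/72; Zofia 1/72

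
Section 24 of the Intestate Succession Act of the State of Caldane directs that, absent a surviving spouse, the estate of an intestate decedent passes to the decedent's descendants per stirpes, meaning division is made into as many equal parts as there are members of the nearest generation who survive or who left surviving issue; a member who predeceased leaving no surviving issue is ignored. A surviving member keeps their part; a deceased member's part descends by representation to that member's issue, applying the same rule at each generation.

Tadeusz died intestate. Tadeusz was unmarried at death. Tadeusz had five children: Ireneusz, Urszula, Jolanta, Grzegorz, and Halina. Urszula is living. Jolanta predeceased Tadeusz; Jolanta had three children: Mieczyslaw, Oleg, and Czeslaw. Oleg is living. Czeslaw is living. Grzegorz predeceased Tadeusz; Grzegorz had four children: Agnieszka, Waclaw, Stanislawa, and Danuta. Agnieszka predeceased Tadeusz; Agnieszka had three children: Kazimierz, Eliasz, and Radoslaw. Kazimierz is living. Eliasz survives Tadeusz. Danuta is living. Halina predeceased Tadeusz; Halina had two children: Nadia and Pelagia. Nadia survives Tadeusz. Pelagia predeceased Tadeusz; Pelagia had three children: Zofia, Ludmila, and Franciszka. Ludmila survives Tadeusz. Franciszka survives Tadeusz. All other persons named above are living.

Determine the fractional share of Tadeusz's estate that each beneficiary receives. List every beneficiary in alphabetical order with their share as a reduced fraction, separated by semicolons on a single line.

There is no surviving spouse, so the entire estate passes to Tadeusz's descendants per stirpes.
The estate is divided into 5 equal shares of 1/5 among Ireneusz, Urszula, Jolanta, Grzegorz, Halina.
Ireneusz is living and takes 1/5.
Urszula is living and takes 1/5.
Jolanta predeceased; the 1/5 allotted to Jolanta's branch passes to Jolanta's issue by representation.
The 1/5 is divided into 3 equal shares of 1/15 among Mieczyslaw, Oleg, Czeslaw.
Mieczyslaw is living and takes 1/15.
Oleg is living and takes 1/15.
Czeslaw is living and takes 1/15.
Grzegorz predeceased; the 1/5 allotted to Grzegorz's branch passes to Grzegorz's issue by representation.
The 1/5 is divided into 4 equal shares of 1/20 among Agnieszka, Waclaw, Stanislawa, Danuta.
Agnieszka predeceased; the 1/20 allotted to Agnieszka's branch passes to Agnieszka's issue by representation.
The 1/20 is divided into 3 equal shares of 1/60 among Kazimierz, Eliasz, Radoslaw.
Kazimierz is living and takes 1/60.
Eliasz is living and takes 1/60.
Radoslaw is living and takes 1/60.
Waclaw is living and takes 1/20.
Stanislawa is living and takes 1/20.
Danuta is living and takes 1/20.
Halina predeceased; the 1/5 allotted to Halina's branch passes to Halina's issue by representation.
The 1/5 is divided into 2 equal shares of 1/10 among Nadia, Pelagia.
Nadia is living and takes 1/10.
Pelagia predeceased; the 1/10 allotted to Pelagia's branch passes to Pelagia's issue by representation.
The 1/10 is divided into 3 equal shares of 1/30 among Zofia, Ludmila, Franciszka.
Zofia is living and takes 1/30.
Ludmila is living and takes 1/30.
Franciszka is living and takes 1/30.

Czeslaw 1/15; Danuta 1/20; Eliasz 1/60; Franciszka 1/30; Ireneusz 1/5; Kazimierz 1/60; Ludmila 1/30; Mieczyslaw 1/15; Nadia 1/10; Oleg 1/15; Radoslaw 1/60; Stanislawa 1/20; Urszula 1/5; Waclaw 1/20; Zofia 1/30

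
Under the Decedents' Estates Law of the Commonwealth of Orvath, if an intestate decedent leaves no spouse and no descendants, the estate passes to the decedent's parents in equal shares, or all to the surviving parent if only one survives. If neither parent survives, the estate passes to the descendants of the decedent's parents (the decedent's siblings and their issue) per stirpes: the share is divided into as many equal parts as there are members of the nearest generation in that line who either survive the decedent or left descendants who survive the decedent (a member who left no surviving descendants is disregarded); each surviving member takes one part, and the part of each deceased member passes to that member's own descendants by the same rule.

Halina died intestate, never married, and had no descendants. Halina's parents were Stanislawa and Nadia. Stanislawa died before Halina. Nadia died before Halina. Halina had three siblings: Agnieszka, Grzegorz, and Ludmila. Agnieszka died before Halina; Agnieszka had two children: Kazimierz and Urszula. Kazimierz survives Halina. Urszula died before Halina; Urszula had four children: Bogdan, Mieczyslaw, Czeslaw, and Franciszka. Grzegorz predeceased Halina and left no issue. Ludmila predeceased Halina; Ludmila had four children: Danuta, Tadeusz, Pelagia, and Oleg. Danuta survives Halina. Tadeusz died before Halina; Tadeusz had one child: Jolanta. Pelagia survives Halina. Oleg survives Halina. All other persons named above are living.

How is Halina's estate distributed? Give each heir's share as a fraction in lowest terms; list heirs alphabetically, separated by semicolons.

Neither parent survives and there are no descendants, so the estate passes to Halina's siblings and their issue per stirpes.
Grzegorz left no surviving issue, so that branch lapses and is disregarded.
The estate is divided into 2 equal shares of 1/2 among Agnieszka, Ludmila.
Agnieszka predeceased; the 1/2 allotted to Agnieszka's branch passes to Agnieszka's issue by representation.
The 1/2 is divided into 2 equal shares of 1/4 among Kazimierz, Urszula.
Kazimierz is living and takes 1/4.
Urszula predeceased; the 1/4 allotted to Urszula's branch passes to Urszula's issue by representation.
The 1/4 is divided into 4 equal shares of 1/16 among Bogdan, Mieczyslaw, Czeslaw, Franciszka.
Bogdan is living and takes 1/16.
Mieczyslaw is living and takes 1/16.
Czeslaw is living and takes 1/16.
Franciszka is living and takes 1/16.
Ludmila predeceased; the 1/2 allotted to Ludmila's branch passes to Ludmila's issue by representation.
The 1/2 is divided into 4 equal shares of 1/8 among Danuta, Tadeusz, Pelagia, Oleg.
Danuta is living and takes 1/8.
Tadeusz predeceased; the 1/8 allotted to Tadeusz's branch passes to Tadeusz's issue by representation.
Jolanta is the sole taker at this level and receives the full 1/8.
Pelagia is living and takes 1/8.
Oleg is living and takes 1/8.

Bogdan 1/16; Czeslaw 1/16; Danuta 1/8; Franciszka 1/16; Jolanta 1/8; Kazimierz 1/4; Mieczyslaw 1/16; Oleg 1/8; Pelagia 1/8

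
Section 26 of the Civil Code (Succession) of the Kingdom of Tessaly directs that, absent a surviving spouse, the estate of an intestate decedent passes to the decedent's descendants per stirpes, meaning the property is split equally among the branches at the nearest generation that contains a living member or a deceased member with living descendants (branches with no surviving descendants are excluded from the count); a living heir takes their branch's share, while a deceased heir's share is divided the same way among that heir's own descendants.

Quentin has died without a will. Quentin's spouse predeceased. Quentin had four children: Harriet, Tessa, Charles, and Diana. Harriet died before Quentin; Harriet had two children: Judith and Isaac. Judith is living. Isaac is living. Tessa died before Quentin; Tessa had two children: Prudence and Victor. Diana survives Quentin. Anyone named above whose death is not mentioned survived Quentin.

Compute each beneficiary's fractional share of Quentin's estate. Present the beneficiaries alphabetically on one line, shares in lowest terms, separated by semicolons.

There is no surviving spouse, so the entire estate passes to Quentin's descendants per stirpes.
The estate is divided into 4 equal shares of 1/4 among Harriet, Tessa, Charles, Diana.
Harriet predeceased; the 1/4 allotted to Harriet's branch passes to Harriet's issue by representation.
The 1/4 is divided into 2 equal shares of 1/8 among Judith, Isaac.
Judith is living and takes 1/8.
Isaac is living and takes 1/8.
Tessa predeceased; the 1/4 allotted to Tessa's branch passes to Tessa's issue by representation.
The 1/4 is divided into 2 equal shares of 1/8 among Prudence, Victor.
Prudence is living and takes 1/8.
Victor is living and takes 1/8.
Charles is living and takes 1/4.
Diana is living and takes 1/4.

Charles 1/4; Diana 1/4; Isaac 1/8; Judith 1/8; Prudence 1/8; Victor 1/8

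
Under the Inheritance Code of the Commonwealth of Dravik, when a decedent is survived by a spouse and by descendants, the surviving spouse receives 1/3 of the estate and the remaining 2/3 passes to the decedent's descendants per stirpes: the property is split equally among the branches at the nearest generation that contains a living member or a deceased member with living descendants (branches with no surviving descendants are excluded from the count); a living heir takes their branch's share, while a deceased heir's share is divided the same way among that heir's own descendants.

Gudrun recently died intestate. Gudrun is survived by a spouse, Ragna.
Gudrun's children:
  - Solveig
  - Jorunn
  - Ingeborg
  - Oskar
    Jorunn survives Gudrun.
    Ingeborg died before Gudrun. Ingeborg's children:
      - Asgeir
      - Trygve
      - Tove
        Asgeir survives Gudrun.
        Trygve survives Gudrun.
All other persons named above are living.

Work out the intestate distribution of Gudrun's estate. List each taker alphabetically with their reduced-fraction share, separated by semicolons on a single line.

Asgeir 1/18; Jorunn 1/6; Oskar 1/6; Ragna 1/3; Solveig 1/6; Tove 1/18; Trygve 1/18

Ragna, as surviving spouse, takes 1/3.
The remaining 2/3 passes to Gudrun's descendants per stirpes.
The 2/3 is divided into 4 equal shares of 1/6 among Solveig, Jorunn, Ingeborg, Oskar.
Solveig is living and takes 1/6.
Jorunn is living and takes 1/6.
Ingeborg predeceased; the 1/6 allotted to Ingeborg's branch passes to Ingeborg's issue by representation.
The 1/6 is divided into 3 equal shares of 1/18 among Asgeir, Trygve, Tove.
Asgeir is living and takes 1/18.
Trygve is living and takes 1/18.
Tove is living and takes 1/18.
Oskar is living and takes 1/6.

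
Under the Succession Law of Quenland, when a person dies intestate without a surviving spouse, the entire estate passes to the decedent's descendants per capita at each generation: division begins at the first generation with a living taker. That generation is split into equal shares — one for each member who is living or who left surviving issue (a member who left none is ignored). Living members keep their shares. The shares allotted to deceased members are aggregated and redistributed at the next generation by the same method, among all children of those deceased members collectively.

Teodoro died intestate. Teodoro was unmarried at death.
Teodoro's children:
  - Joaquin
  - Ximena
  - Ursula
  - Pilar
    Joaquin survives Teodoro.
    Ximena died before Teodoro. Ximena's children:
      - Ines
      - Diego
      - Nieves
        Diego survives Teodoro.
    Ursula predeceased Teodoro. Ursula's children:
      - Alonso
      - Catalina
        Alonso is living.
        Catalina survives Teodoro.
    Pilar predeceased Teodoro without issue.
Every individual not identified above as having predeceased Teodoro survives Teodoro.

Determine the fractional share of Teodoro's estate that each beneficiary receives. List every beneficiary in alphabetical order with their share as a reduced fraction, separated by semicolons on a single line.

Alonso 2/15; Catalina 2/15; Diego 2/15; Ines 2/15; Joaquin 1/3; Nieves 2/15

There is no surviving spouse, so the entire estate passes to Teodoro's descendants per capita at each generation.
At generation 1 (Joaquin, Ximena, Ursula) there are 3 shares of (1)/3 = 1/3 each.
Living: Joaquin — each takes 1/3.
Deceased: Ximena and Ursula. Their combined 2/3 is pooled and carried to generation 2.
At generation 2 (Ines, Diego, Nieves, Alonso, Catalina) there are 5 shares of (2/3)/5 = 2/15 each.
Living: Ines, Diego, Nieves, Alonso, and Catalina — each takes 2/15.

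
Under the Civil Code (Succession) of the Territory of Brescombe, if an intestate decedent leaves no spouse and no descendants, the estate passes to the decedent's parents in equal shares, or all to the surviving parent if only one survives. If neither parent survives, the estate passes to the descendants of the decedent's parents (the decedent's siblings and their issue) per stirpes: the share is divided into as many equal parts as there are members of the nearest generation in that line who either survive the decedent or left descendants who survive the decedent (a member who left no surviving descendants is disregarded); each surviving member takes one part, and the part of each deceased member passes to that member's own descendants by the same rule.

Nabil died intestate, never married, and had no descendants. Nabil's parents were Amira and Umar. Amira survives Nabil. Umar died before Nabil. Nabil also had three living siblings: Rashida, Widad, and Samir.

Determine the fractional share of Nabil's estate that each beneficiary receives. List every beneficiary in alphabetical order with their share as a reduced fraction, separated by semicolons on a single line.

Only one parent, Amira, survives, so Amira takes the entire estate. The siblings take nothing because a surviving parent has priority.

Amira 1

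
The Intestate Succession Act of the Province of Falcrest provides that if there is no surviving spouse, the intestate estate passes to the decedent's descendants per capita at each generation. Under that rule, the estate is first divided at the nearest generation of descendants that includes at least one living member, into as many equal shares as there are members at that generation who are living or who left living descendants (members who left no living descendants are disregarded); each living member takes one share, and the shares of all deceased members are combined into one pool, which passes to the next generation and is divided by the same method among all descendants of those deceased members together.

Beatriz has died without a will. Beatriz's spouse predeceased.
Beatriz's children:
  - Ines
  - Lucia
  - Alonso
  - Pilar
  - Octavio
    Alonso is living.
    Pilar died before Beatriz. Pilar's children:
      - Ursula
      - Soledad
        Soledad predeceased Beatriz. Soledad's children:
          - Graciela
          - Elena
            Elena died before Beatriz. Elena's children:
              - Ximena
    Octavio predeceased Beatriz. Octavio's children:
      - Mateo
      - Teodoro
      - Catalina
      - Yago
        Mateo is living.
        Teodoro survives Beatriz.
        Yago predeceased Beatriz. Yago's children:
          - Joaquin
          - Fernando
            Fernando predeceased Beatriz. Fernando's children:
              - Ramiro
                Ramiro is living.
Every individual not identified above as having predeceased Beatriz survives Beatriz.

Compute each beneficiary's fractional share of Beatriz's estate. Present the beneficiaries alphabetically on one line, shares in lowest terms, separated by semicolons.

There is no surviving spouse, so the entire estate passes to Beatriz's descendants per capita at each generation.
At generation 1 (Ines, Lucia, Alonso, Pilar, Octavio) there are 5 shares of (1)/5 = 1/5 each.
Living: Ines, Lucia, and Alonso — each takes 1/5.
Deceased: Pilar and Octavio. Their combined 2/5 is pooled and carried to generation 2.
At generation 2 (Ursula, Soledad, Mateo, Teodoro, Catalina, Yago) there are 6 shares of (2/5)/6 = 1/15 each.
Living: Ursula, Mateo, Teodoro, and Catalina — each takes 1/15.
Deceased: Soledad and Yago. Their combined 2/15 is pooled and carried to generation 3.
At generation 3 (Graciela, Elena, Joaquin, Fernando) there are 4 shares of (2/15)/4 = 1/30 each.
Living: Graciela and Joaquin — each takes 1/30.
Deceased: Elena and Fernando. Their combined 1/15 is pooled and carried to generation 4.
At generation 4 (Ximena, Ramiro) there are 2 shares of (1/15)/2 = 1/30 each.
Living: Ximena and Ramiro — each takes 1/30.

Alonso 1/5; Catalina 1/15; Graciela 1/30; Ines 1/5; Joaquin 1/30; Lucia 1/5; Mateo 1/15; Ramiro 1/30; Teodoro 1/15; Ursula 1/15; Ximena 1/30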